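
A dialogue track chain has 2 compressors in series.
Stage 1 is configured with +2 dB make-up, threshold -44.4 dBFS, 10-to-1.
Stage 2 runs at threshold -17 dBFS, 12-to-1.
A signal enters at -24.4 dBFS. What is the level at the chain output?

Stage 1: overshoot 20 dB → 20/10 = 2 dB → -42.4 dBFS; +2 dB make-up → -40.4 dBFS.
Stage 2: below threshold (-40.4 ≤ -17); passes unchanged; output -40.4 dBFS.

-40.4 dBFS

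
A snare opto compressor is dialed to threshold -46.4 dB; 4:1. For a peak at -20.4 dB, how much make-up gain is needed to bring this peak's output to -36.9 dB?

Overshoot 26 dB → 26/4 = 6.5 dB after compression, so the compressed level is -46.4 + 6.5 = -39.9 dB.
Make-up = target − compressed = -36.9 − (-39.9) = 3 dB.

3 dB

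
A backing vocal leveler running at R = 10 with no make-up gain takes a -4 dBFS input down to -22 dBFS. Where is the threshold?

Gain reduction = -4 − (-22) = 18 dB; output overshoot = GR / (R − 1) = 18 / 9 = 2 dB.
Threshold = output − output overshoot = -22 − 2 = -24 dBFS.

-24 dBFS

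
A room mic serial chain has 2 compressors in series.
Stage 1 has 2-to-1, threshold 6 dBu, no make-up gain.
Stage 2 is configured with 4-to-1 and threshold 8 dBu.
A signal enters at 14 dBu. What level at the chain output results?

8.5 dBu

Stage 1: 14 dBu is 8 dB over 6 dBu; at 2:1 that becomes 4 dB over, giving 10 dBu.
Stage 2: 2 dB above 8 dBu, reduced 4:1 to 0.5 dB above → 8.5 dBu.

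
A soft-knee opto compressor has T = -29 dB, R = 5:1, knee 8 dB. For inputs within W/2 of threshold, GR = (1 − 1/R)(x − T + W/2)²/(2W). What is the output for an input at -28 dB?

-29.25 dB

x − T + W/2 = -28 − (-29) + 4 = 5.
GR = (1 − 1/5) × 5² / 16 = 0.8 × 25 / 16 = 1.25 dB.
Output = -28 − 1.25 = -29.25 dB.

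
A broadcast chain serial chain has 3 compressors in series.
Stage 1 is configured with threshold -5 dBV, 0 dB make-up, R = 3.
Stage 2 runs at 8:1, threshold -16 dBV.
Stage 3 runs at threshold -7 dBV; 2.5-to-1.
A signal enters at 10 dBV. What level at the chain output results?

-14 dBV

Stage 1: 15 dB above -5 dBV, reduced 3:1 to 5 dB above → 0 dBV.
Stage 2: 16 dB above -16 dBV, reduced 8:1 to 2 dB above → -14 dBV.
Stage 3: -14 dBV is at or below the -7 dBV threshold — no compression; output -14 dBV.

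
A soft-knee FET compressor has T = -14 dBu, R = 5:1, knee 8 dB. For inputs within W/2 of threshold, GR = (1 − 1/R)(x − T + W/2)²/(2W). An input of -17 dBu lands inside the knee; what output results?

x − T + W/2 = -17 − (-14) + 4 = 1.
GR = (1 − 1/5) × 1² / 16 = 0.8 × 1 / 16 = 0.05 dB.
Output = -17 − 0.05 = -17.05 dBu.

-17.05 dBu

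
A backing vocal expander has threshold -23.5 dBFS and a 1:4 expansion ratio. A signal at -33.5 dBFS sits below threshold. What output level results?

The input is 10 dB below the -23.5 dBFS threshold.
A 1:4 expander multiplies undershoot by 4: 10 × 4 = 40 dB below threshold.
Output = -23.5 − 40 = -63.5 dBFS.

-63.5 dBFS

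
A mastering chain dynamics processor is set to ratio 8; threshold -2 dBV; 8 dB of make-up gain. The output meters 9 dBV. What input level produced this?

22 dBV

Stripping the +8 dB make-up gives 1 dBV at the gain stage.
The compressed level sits 1 − (-2) = 3 dB over threshold.
Input overshoot = R × output overshoot = 24 dB → input = -2 + 24 = 22 dBV.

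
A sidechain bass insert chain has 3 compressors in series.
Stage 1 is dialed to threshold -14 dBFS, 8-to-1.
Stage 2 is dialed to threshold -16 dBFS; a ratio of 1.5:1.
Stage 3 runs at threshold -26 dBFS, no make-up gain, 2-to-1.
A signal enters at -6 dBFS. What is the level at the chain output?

-20 dBFS

Stage 1: 8 dB above -14 dBFS, reduced 8:1 to 1 dB above → -13 dBFS.
Stage 2: -13 dBFS is 3 dB over -16 dBFS; at 1.5:1 that becomes 2 dB over, giving -14 dBFS.
Stage 3: overshoot 12 dB → 12/2 = 6 dB → -20 dBFS.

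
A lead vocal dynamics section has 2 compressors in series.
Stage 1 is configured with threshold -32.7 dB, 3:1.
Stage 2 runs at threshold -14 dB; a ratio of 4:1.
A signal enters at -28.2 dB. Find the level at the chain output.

Stage 1: overshoot 4.5 dB → 4.5/3 = 1.5 dB → -31.2 dB.
Stage 2: -31.2 dB is at or below the -14 dB threshold — no compression; output -31.2 dB.

-31.2 dB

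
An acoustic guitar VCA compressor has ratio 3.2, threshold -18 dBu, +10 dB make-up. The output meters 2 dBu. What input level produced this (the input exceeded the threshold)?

14 dBu

Remove make-up: 2 − 10 = -8 dBu.
That's 10 dB above the -18 dBu threshold.
Before 3.2:1 compression the overshoot was 10 × 3.2 = 32 dB, so input = -18 + 32 = 14 dBu.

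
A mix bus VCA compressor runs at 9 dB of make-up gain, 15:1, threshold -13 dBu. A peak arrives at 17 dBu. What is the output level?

-2 dBu

Overshoot: 17 − (-13) = 30 dB.
15:1 compression reduces that to 30/15 = 2 dB over.
So the level is -13 + 2 = -11 dBu; make-up adds 9 dB, giving -2 dBu.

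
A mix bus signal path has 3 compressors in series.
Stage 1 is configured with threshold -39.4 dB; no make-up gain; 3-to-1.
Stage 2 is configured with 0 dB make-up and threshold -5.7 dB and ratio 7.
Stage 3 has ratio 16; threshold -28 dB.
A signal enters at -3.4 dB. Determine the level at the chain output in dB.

Stage 1: 36 dB above -39.4 dB, reduced 3:1 to 12 dB above → -27.4 dB.
Stage 2: below threshold (-27.4 ≤ -5.7); passes unchanged; output -27.4 dB.
Stage 3: overshoot 0.6 dB → 0.6/16 = 0.0375 dB → -27.9625 dB.

-27.9625 dB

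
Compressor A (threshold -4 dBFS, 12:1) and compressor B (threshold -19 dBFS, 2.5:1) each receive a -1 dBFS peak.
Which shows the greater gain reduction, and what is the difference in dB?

A: 3 dB over, compressed to 0.25 dB over, so 2.75 dB of GR.
B: 18 dB over, compressed to 7.2 dB over, so 10.8 dB of GR.
B applies 8.05 dB more gain reduction.

B, by 8.05 dB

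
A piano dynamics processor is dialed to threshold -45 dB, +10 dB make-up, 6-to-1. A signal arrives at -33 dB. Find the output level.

-33 dB

-33 dB sits 12 dB over threshold.
6:1 compression reduces that to 12/6 = 2 dB over.
So the level is -45 + 2 = -43 dB; make-up adds 10 dB, giving -33 dB.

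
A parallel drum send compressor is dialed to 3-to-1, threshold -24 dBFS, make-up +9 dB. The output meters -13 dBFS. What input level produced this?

-18 dBFS

Remove make-up: -13 − 9 = -22 dBFS.
Post-compression overshoot = -22 − (-24) = 2 dB.
Before 3:1 compression the overshoot was 2 × 3 = 6 dB, so input = -24 + 6 = -18 dBFS.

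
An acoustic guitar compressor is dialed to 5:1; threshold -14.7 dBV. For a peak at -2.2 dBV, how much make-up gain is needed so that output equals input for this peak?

10 dB

The peak compresses to -14.7 + 12.5/5 = -12.2 dBV.
To reach -2.2 dBV requires -2.2 − (-12.2) = 10 dB of make-up.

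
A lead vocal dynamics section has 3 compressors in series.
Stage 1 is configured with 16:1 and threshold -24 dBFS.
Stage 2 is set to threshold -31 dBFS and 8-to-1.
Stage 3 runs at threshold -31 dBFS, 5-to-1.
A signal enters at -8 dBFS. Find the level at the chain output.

-30.8 dBFS

Stage 1: 16 dB above -24 dBFS, reduced 16:1 to 1 dB above → -23 dBFS.
Stage 2: -23 dBFS is 8 dB over -31 dBFS; at 8:1 that becomes 1 dB over, giving -30 dBFS.
Stage 3: 1 dB above -31 dBFS, reduced 5:1 to 0.2 dB above → -30.8 dBFS.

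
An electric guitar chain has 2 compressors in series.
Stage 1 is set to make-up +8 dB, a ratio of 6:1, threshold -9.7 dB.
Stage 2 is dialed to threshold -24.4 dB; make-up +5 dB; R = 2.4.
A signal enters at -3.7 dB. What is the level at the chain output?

Stage 1: -3.7 dB is 6 dB over -9.7 dB; at 6:1 that becomes 1 dB over, giving -8.7 dB; +8 dB make-up → -0.7 dB.
Stage 2: -0.7 dB is 23.7 dB over -24.4 dB; at 2.4:1 that becomes 9.875 dB over, giving -14.525 dB; +5 dB make-up → -9.525 dB.

-9.525 dB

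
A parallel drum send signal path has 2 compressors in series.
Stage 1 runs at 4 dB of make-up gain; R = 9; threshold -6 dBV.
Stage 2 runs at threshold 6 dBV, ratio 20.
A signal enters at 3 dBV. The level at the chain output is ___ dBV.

Stage 1: 9 dB above -6 dBV, reduced 9:1 to 1 dB above → -5 dBV; +4 dB make-up → -1 dBV.
Stage 2: below threshold (-1 ≤ 6); passes unchanged; output -1 dBV.

-1 dBV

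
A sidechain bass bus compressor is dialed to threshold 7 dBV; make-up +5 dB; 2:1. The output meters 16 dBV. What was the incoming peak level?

15 dBV

Stripping the +5 dB make-up gives 11 dBV at the gain stage.
The compressed level sits 11 − 7 = 4 dB over threshold.
Before 2:1 compression the overshoot was 4 × 2 = 8 dB, so input = 7 + 8 = 15 dBV.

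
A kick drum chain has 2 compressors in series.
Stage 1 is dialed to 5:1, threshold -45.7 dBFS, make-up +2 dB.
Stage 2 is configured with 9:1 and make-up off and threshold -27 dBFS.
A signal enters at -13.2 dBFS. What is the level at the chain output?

-37.2 dBFS

Stage 1: 32.5 dB above -45.7 dBFS, reduced 5:1 to 6.5 dB above → -39.2 dBFS; +2 dB make-up → -37.2 dBFS.
Stage 2: -37.2 dBFS is at or below the -27 dBFS threshold — no compression; output -37.2 dBFS.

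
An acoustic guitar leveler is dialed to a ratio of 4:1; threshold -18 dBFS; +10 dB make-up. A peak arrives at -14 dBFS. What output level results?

The input is 4 dB above the -18 dBFS threshold.
At 4:1 the overshoot is divided by 4, leaving 1 dB above threshold.
So the level is -18 + 1 = -17 dBFS; make-up adds 10 dB, giving -7 dBFS.

-7 dBFS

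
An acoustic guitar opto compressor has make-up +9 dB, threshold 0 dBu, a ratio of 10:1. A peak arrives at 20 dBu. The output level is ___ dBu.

Overshoot: 20 − 0 = 20 dB.
The 20 dB excess becomes 2 dB after 10:1 reduction.
That puts the output at 2 dBu; make-up adds 9 dB, giving 11 dBu.

11 dBu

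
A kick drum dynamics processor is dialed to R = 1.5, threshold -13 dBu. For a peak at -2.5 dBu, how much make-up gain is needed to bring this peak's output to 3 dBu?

9 dB

Without make-up, output = threshold + overshoot/1.5 = -13 + 7 = -6 dBu.
Gap to target: 9 dB.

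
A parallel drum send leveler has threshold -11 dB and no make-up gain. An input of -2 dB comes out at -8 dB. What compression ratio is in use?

Input overshoot = -2 − (-11) = 9 dB; output overshoot = -8 − (-11) = 3 dB.
Ratio = 9 / 3 = 3.

3:1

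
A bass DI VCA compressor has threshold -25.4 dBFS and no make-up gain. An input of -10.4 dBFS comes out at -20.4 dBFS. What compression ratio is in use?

Input overshoot = -10.4 − (-25.4) = 15 dB; output overshoot = -20.4 − (-25.4) = 5 dB.
Ratio = 15 / 5 = 3.

3:1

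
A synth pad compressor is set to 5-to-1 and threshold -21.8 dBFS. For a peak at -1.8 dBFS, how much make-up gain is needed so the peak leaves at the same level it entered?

16 dB

The peak compresses to -21.8 + 20/5 = -17.8 dBFS.
To reach -1.8 dBFS requires -1.8 − (-17.8) = 16 dB of make-up.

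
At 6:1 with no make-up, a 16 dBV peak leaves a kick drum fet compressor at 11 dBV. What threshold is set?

10 dBV

Input is 6 dB above T (since output overshoot × R = input overshoot: (11 − T)·6 = 16 − T gives T = 10 dBV).
Check: 10 + (16 − 10)/6 = 10 + 1 = 11 dBV. ✓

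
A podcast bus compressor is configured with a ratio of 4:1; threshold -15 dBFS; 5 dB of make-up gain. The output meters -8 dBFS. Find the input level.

Stripping the +5 dB make-up gives -13 dBFS at the gain stage.
Post-compression overshoot = -13 − (-15) = 2 dB.
Input overshoot = R × output overshoot = 8 dB → input = -15 + 8 = -7 dBFS.

-7 dBFS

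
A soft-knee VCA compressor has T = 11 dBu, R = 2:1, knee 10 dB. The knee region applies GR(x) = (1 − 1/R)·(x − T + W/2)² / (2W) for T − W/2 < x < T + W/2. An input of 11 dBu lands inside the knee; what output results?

10.375 dBu

x − T + W/2 = 11 − 11 + 5 = 5.
GR = (1 − 1/2) × 5² / 20 = 0.5 × 25 / 20 = 0.625 dB.
Output = 11 − 0.625 = 10.375 dBu.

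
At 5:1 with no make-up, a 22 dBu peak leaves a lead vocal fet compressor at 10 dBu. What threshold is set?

Let T be the threshold. Output overshoot = (input overshoot)/R, so 10 − T = (22 − T)/5.
5·(10 − T) = 22 − T → 4·T = 50 − 22 = 28.
T = 28/4 = 7 dBu.

7 dBu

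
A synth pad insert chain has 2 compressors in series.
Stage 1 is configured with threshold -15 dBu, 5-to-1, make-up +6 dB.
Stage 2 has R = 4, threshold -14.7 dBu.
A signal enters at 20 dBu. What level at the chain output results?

Stage 1: 35 dB above -15 dBu, reduced 5:1 to 7 dB above → -8 dBu; +6 dB make-up → -2 dBu.
Stage 2: -2 dBu is 12.7 dB over -14.7 dBu; at 4:1 that becomes 3.175 dB over, giving -11.525 dBu.

-11.525 dBu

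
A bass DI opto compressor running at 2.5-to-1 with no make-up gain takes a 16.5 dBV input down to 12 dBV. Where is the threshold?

9 dBV

Input is 7.5 dB above T (since output overshoot × R = input overshoot: (12 − T)·2.5 = 16.5 − T gives T = 9 dBV).
Check: 9 + (16.5 − 9)/2.5 = 9 + 3 = 12 dBV. ✓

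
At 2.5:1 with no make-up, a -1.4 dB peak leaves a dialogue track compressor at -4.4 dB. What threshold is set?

Let T be the threshold. Output overshoot = (input overshoot)/R, so -4.4 − T = (-1.4 − T)/2.5.
2.5·(-4.4 − T) = -1.4 − T → 1.5·T = -11 − (-1.4) = -9.6.
T = -9.6/1.5 = -6.4 dB.

-6.4 dB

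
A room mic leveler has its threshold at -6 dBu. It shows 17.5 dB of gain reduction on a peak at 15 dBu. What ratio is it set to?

6:1

Input overshoot = 15 − (-6) = 21 dB.
Output overshoot = 21 − 17.5 = 3.5 dB.
Ratio = input overshoot / output overshoot = 21 / 3.5 = 6.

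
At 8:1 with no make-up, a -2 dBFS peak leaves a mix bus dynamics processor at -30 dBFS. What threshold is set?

Let T be the threshold. Output overshoot = (input overshoot)/R, so -30 − T = (-2 − T)/8.
8·(-30 − T) = -2 − T → 7·T = -240 − (-2) = -238.
T = -238/7 = -34 dBFS.

-34 dBFS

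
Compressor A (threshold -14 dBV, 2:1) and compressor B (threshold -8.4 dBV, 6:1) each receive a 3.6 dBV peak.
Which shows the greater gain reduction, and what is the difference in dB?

B, by 1.2 dB

A: GR = 17.6 − 17.6/2 = 8.8 dB.
B: GR = 12 − 12/6 = 10 dB.
B applies 1.2 dB more gain reduction.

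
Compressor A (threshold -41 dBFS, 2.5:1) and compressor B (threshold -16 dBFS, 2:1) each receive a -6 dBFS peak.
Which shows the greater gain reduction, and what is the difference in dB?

A: overshoot 35 dB → output overshoot 14 dB → GR 21 dB.
B: overshoot 10 dB → output overshoot 5 dB → GR 5 dB.
A reduces 16 dB more.

A, by 16 dB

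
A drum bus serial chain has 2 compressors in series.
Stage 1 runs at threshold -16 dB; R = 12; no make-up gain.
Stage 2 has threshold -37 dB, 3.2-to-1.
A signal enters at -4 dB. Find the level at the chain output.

-30.125 dB

Stage 1: overshoot 12 dB → 12/12 = 1 dB → -15 dB.
Stage 2: overshoot 22 dB → 22/3.2 = 6.875 dB → -30.125 dB.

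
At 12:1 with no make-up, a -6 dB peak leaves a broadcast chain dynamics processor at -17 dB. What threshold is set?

Gain reduction = -6 − (-17) = 11 dB; output overshoot = GR / (R − 1) = 11 / 11 = 1 dB.
Threshold = output − output overshoot = -17 − 1 = -18 dB.

-18 dB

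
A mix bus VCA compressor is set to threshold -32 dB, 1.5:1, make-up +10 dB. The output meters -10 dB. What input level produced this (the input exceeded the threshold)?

-14 dB

Before make-up, the level was -10 − 10 = -20 dB.
Post-compression overshoot = -20 − (-32) = 12 dB.
Undo the ratio: input overshoot = 12 × 1.5 = 18 dB, giving input = -14 dB.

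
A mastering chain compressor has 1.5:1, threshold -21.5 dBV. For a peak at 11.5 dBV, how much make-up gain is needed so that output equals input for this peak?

The peak compresses to -21.5 + 33/1.5 = 0.5 dBV.
To reach 11.5 dBV requires 11.5 − 0.5 = 11 dB of make-up.

11 dB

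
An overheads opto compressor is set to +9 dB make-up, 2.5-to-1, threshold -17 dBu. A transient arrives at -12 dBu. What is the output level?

-12 dBu sits 5 dB over threshold.
2.5:1 compression reduces that to 5/2.5 = 2 dB over.
That puts the output at -15 dBu; make-up adds 9 dB, giving -6 dBu.

-6 dBu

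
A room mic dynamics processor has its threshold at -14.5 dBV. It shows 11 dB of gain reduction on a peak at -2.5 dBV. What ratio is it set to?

12:1

Input overshoot = -2.5 − (-14.5) = 12 dB.
Output overshoot = 12 − 11 = 1 dB.
Ratio = input overshoot / output overshoot = 12 / 1 = 12.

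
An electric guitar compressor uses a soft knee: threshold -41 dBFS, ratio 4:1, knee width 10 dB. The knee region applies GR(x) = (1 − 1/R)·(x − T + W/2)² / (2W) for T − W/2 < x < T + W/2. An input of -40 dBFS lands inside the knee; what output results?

-41.35 dBFS

x − T + W/2 = -40 − (-41) + 5 = 6.
GR = (1 − 1/4) × 6² / 20 = 0.75 × 36 / 20 = 1.35 dB.
Output = -40 − 1.35 = -41.35 dBFS.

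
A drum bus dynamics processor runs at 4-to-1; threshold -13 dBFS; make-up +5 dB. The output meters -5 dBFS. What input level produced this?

Before make-up, the level was -5 − 5 = -10 dBFS.
The compressed level sits -10 − (-13) = 3 dB over threshold.
Input overshoot = R × output overshoot = 12 dB → input = -13 + 12 = -1 dBFS.

-1 dBFS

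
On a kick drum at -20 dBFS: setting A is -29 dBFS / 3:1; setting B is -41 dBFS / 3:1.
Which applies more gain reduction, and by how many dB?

A: 9 dB over, compressed to 3 dB over, so 6 dB of GR.
B: 21 dB over, compressed to 7 dB over, so 14 dB of GR.
B applies 8 dB more gain reduction.

B, by 8 dB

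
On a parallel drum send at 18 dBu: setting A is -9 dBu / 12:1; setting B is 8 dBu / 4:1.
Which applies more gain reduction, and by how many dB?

A, by 17.25 dB

A: overshoot 27 dB → output overshoot 2.25 dB → GR 24.75 dB.
B: overshoot 10 dB → output overshoot 2.5 dB → GR 7.5 dB.
Difference: 17.25 dB in favour of A.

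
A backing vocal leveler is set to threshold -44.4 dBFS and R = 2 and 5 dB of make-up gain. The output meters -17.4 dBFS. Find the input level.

Stripping the +5 dB make-up gives -22.4 dBFS at the gain stage.
That's 22 dB above the -44.4 dBFS threshold.
Before 2:1 compression the overshoot was 22 × 2 = 44 dB, so input = -44.4 + 44 = -0.4 dBFS.

-0.4 dBFS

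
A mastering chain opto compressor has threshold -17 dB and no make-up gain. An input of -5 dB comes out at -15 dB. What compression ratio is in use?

6:1

Input overshoot = -5 − (-17) = 12 dB; output overshoot = -15 − (-17) = 2 dB.
Ratio = 12 / 2 = 6.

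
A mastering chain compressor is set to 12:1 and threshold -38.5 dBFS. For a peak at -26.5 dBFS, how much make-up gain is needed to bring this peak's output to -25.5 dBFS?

12 dB

The peak compresses to -38.5 + 12/12 = -37.5 dBFS.
To reach -25.5 dBFS requires -25.5 − (-37.5) = 12 dB of make-up.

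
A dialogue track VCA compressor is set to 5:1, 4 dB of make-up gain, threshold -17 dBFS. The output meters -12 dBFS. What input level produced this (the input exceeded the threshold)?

-12 dBFS

Stripping the +4 dB make-up gives -16 dBFS at the gain stage.
That's 1 dB above the -17 dBFS threshold.
Undo the ratio: input overshoot = 1 × 5 = 5 dB, giving input = -12 dBFS.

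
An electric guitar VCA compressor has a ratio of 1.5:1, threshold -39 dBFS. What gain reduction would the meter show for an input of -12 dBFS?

9 dB

Overshoot = -12 − (-39) = 27 dB.
A 1.5:1 ratio leaves 18 dB of that excess.
GR = overshoot in − overshoot out = 27 − 18 = 9 dB.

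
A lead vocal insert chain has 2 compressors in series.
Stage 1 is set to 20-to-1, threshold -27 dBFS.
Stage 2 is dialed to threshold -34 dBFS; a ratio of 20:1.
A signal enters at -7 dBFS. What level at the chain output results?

Stage 1: -7 dBFS is 20 dB over -27 dBFS; at 20:1 that becomes 1 dB over, giving -26 dBFS.
Stage 2: 8 dB above -34 dBFS, reduced 20:1 to 0.4 dB above → -33.6 dBFS.

-33.6 dBFS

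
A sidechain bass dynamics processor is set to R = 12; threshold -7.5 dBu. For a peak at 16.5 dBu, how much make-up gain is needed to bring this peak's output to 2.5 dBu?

Overshoot 24 dB → 24/12 = 2 dB after compression, so the compressed level is -7.5 + 2 = -5.5 dBu.
Make-up = target − compressed = 2.5 − (-5.5) = 8 dB.

8 dB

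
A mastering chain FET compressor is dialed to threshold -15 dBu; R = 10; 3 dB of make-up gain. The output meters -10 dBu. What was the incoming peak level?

5 dBu

Remove make-up: -10 − 3 = -13 dBu.
The compressed level sits -13 − (-15) = 2 dB over threshold.
Undo the ratio: input overshoot = 2 × 10 = 20 dB, giving input = 5 dBu.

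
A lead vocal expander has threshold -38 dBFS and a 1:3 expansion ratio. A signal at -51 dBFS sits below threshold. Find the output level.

-77 dBFS

Below threshold, a 1:3 expander applies gain = (3−1)×(T − x) of attenuation.
(3−1) × 13 = 26 dB, so output = -51 − 26 = -77 dBFS.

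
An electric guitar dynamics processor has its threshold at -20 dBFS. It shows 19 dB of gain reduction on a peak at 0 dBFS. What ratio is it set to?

20:1

Input overshoot = 0 − (-20) = 20 dB.
Output overshoot = 20 − 19 = 1 dB.
Ratio = input overshoot / output overshoot = 20 / 1 = 20.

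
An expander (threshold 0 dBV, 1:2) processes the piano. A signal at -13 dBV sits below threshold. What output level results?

The input is 13 dB below the 0 dBV threshold.
A 1:2 expander multiplies undershoot by 2: 13 × 2 = 26 dB below threshold.
Output = 0 − 26 = -26 dBV.

-26 dBV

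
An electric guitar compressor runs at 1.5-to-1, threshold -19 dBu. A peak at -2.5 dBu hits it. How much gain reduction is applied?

-2.5 dBu exceeds the threshold by 16.5 dB.
A 1.5:1 ratio leaves 11 dB of that excess.
GR = overshoot in − overshoot out = 16.5 − 11 = 5.5 dB.

5.5 dB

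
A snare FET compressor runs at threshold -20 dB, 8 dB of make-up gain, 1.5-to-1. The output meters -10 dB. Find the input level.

Remove make-up: -10 − 8 = -18 dB.
That's 2 dB above the -20 dB threshold.
Undo the ratio: input overshoot = 2 × 1.5 = 3 dB, giving input = -17 dB.

-17 dB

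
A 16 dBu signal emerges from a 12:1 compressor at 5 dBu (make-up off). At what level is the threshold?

Input is 12 dB above T (since output overshoot × R = input overshoot: (5 − T)·12 = 16 − T gives T = 4 dBu).
Check: 4 + (16 − 4)/12 = 4 + 1 = 5 dBu. ✓

4 dBu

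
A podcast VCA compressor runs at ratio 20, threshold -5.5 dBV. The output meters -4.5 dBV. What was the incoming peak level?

14.5 dBV

That's 1 dB above the -5.5 dBV threshold.
Input overshoot = R × output overshoot = 20 dB → input = -5.5 + 20 = 14.5 dBV.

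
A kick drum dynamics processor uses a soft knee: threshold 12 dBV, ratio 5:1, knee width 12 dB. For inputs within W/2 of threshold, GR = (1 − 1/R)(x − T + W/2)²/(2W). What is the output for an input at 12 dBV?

x − T + W/2 = 12 − 12 + 6 = 6.
GR = (1 − 1/5) × 6² / 24 = 0.8 × 36 / 24 = 1.2 dB.
Output = 12 − 1.2 = 10.8 dBV.

10.8 dBV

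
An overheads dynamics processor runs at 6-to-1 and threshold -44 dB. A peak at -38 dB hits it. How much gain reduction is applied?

The signal is 6 dB above threshold.
After 6:1 compression the overshoot becomes 6/6 = 1 dB.
GR = overshoot in − overshoot out = 6 − 1 = 5 dB.

5 dB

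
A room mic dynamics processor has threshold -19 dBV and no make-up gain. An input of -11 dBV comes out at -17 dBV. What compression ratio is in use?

Input overshoot = -11 − (-19) = 8 dB; output overshoot = -17 − (-19) = 2 dB.
Ratio = 8 / 2 = 4.

4:1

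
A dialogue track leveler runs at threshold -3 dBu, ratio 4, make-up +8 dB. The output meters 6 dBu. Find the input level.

1 dBu

Remove make-up: 6 − 8 = -2 dBu.
The compressed level sits -2 − (-3) = 1 dB over threshold.
Before 4:1 compression the overshoot was 1 × 4 = 4 dB, so input = -3 + 4 = 1 dBu.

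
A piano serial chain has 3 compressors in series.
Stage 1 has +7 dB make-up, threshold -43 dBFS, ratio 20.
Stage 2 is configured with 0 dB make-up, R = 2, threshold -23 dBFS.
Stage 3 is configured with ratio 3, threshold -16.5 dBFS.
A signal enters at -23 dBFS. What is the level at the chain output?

-35 dBFS

Stage 1: overshoot 20 dB → 20/20 = 1 dB → -42 dBFS; +7 dB make-up → -35 dBFS.
Stage 2: below threshold (-35 ≤ -23); passes unchanged; output -35 dBFS.
Stage 3: -35 dBFS is at or below the -16.5 dBFS threshold — no compression; output -35 dBFS.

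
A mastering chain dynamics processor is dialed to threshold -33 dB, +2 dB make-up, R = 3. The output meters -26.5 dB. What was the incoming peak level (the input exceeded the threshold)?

-19.5 dB

Before make-up, the level was -26.5 − 2 = -28.5 dB.
That's 4.5 dB above the -33 dB threshold.
Input overshoot = R × output overshoot = 13.5 dB → input = -33 + 13.5 = -19.5 dB.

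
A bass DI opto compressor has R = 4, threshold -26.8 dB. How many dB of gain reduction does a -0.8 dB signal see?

19.5 dB

The signal is 26 dB above threshold.
After 4:1 compression the overshoot becomes 26/4 = 6.5 dB.
So the signal is attenuated by 26 − 6.5 = 19.5 dB.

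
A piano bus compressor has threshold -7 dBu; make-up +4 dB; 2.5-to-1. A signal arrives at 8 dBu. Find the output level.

3 dBu

8 dBu sits 15 dB over threshold.
At 2.5:1 the overshoot is divided by 2.5, leaving 6 dB above threshold.
So the level is -7 + 6 = -1 dBu; make-up adds 4 dB, giving 3 dBu.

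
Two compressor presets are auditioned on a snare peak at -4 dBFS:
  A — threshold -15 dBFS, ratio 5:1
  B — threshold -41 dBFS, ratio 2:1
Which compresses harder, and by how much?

B, by 9.7 dB

A: overshoot 11 dB → output overshoot 2.2 dB → GR 8.8 dB.
B: overshoot 37 dB → output overshoot 18.5 dB → GR 18.5 dB.
B applies 9.7 dB more gain reduction.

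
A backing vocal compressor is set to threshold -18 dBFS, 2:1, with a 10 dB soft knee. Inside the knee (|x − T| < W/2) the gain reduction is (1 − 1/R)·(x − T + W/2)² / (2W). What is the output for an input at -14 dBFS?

-16.025 dBFS

x − T + W/2 = -14 − (-18) + 5 = 9.
GR = (1 − 1/2) × 9² / 20 = 0.5 × 81 / 20 = 2.025 dB.
Output = -14 − 2.025 = -16.025 dBFS.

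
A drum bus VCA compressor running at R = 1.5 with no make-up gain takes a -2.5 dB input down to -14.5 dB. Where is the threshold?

-38.5 dB

Input is 36 dB above T (since output overshoot × R = input overshoot: (-14.5 − T)·1.5 = -2.5 − T gives T = -38.5 dB).
Check: -38.5 + (-2.5 − (-38.5))/1.5 = -38.5 + 24 = -14.5 dB. ✓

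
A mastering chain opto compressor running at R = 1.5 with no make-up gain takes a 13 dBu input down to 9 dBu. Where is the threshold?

Gain reduction = 13 − 9 = 4 dB; output overshoot = GR / (R − 1) = 4 / 0.5 = 8 dB.
Threshold = output − output overshoot = 9 − 8 = 1 dBu.

1 dBu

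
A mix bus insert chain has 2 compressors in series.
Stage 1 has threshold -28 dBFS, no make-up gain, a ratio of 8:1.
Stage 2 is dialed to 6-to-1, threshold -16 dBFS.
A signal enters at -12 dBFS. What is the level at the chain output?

Stage 1: -12 dBFS is 16 dB over -28 dBFS; at 8:1 that becomes 2 dB over, giving -26 dBFS.
Stage 2: below threshold (-26 ≤ -16); passes unchanged; output -26 dBFS.

-26 dBFS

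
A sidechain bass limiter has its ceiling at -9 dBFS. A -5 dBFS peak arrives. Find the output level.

The limiter clamps the peak to its -9 dBFS ceiling.

-9 dBFS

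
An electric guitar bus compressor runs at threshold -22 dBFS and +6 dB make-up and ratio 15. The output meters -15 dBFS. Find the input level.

Stripping the +6 dB make-up gives -21 dBFS at the gain stage.
Post-compression overshoot = -21 − (-22) = 1 dB.
Undo the ratio: input overshoot = 1 × 15 = 15 dB, giving input = -7 dBFS.

-7 dBFS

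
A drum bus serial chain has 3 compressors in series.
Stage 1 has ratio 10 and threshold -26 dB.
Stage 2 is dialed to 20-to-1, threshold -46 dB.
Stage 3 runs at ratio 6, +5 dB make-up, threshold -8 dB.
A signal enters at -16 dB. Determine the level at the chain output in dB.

Stage 1: 10 dB above -26 dB, reduced 10:1 to 1 dB above → -25 dB.
Stage 2: overshoot 21 dB → 21/20 = 1.05 dB → -44.95 dB.
Stage 3: below threshold (-44.95 ≤ -8); passes unchanged; make-up brings it to -39.95 dB.

-39.95 dB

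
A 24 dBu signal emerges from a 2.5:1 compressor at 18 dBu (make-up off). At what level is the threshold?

Gain reduction = 24 − 18 = 6 dB; output overshoot = GR / (R − 1) = 6 / 1.5 = 4 dB.
Threshold = output − output overshoot = 18 − 4 = 14 dBu.

14 dBu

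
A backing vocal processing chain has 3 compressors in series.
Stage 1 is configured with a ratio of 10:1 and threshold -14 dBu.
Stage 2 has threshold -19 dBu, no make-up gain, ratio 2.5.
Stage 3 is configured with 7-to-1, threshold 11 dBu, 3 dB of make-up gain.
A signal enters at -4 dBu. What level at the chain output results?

Stage 1: -4 dBu is 10 dB over -14 dBu; at 10:1 that becomes 1 dB over, giving -13 dBu.
Stage 2: 6 dB above -19 dBu, reduced 2.5:1 to 2.4 dB above → -16.6 dBu.
Stage 3: below threshold (-16.6 ≤ 11); passes unchanged; make-up brings it to -13.6 dBu.

-13.6 dBu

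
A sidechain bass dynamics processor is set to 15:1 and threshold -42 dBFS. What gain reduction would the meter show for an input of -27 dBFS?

Overshoot = -27 − (-42) = 15 dB.
At 15:1, output sits 15/15 = 1 dB above threshold.
GR = overshoot in − overshoot out = 15 − 1 = 14 dB.

14 dB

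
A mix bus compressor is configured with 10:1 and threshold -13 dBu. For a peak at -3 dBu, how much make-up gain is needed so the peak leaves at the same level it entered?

Overshoot 10 dB → 10/10 = 1 dB after compression, so the compressed level is -13 + 1 = -12 dBu.
Make-up = target − compressed = -3 − (-12) = 9 dB.

9 dB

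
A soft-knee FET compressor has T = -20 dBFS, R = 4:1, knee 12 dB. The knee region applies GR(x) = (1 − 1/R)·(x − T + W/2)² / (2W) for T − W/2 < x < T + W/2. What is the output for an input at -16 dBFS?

x − T + W/2 = -16 − (-20) + 6 = 10.
GR = (1 − 1/4) × 10² / 24 = 0.75 × 100 / 24 = 3.125 dB.
Output = -16 − 3.125 = -19.125 dBFS.

-19.125 dBFS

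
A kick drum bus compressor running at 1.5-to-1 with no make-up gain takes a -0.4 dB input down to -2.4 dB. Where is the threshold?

-6.4 dB

Input is 6 dB above T (since output overshoot × R = input overshoot: (-2.4 − T)·1.5 = -0.4 − T gives T = -6.4 dB).
Check: -6.4 + (-0.4 − (-6.4))/1.5 = -6.4 + 4 = -2.4 dB. ✓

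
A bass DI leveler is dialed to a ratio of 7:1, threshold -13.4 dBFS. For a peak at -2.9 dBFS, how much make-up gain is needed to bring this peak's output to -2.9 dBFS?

Overshoot 10.5 dB → 10.5/7 = 1.5 dB after compression, so the compressed level is -13.4 + 1.5 = -11.9 dBFS.
Make-up = target − compressed = -2.9 − (-11.9) = 9 dB.

9 dB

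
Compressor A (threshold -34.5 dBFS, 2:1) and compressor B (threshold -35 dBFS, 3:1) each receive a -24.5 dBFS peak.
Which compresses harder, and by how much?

B, by 2 dB

A: 10 dB over, compressed to 5 dB over, so 5 dB of GR.
B: 10.5 dB over, compressed to 3.5 dB over, so 7 dB of GR.
Difference: 2 dB in favour of B.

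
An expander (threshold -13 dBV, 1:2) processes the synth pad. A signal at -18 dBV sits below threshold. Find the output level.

Undershoot = (-13) − (-18) = 5 dB.
At 1:2, that expands to 10 dB under threshold.
Output = -13 − 10 = -23 dBV.

-23 dBV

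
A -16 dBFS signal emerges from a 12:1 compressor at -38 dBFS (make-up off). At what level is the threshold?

Input is 24 dB above T (since output overshoot × R = input overshoot: (-38 − T)·12 = -16 − T gives T = -40 dBFS).
Check: -40 + (-16 − (-40))/12 = -40 + 2 = -38 dBFS. ✓

-40 dBFS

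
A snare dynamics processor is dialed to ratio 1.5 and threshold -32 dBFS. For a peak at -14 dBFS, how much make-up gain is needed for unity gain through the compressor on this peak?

6 dB

The peak compresses to -32 + 18/1.5 = -20 dBFS.
To reach -14 dBFS requires -14 − (-20) = 6 dB of make-up.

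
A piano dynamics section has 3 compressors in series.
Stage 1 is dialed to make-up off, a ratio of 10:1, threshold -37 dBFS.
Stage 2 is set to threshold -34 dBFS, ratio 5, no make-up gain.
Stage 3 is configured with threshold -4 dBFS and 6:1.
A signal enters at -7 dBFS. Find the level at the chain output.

Stage 1: overshoot 30 dB → 30/10 = 3 dB → -34 dBFS.
Stage 2: -34 dBFS ≤ -34 dBFS, so stage 2 doesn't engage; output -34 dBFS.
Stage 3: -34 dBFS ≤ -4 dBFS, so stage 3 doesn't engage; output -34 dBFS.

-34 dBFS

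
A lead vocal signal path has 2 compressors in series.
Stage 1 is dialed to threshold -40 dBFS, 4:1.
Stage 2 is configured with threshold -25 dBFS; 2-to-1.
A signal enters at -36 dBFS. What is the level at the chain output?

Stage 1: overshoot 4 dB → 4/4 = 1 dB → -39 dBFS.
Stage 2: -39 dBFS is at or below the -25 dBFS threshold — no compression; output -39 dBFS.

-39 dBFS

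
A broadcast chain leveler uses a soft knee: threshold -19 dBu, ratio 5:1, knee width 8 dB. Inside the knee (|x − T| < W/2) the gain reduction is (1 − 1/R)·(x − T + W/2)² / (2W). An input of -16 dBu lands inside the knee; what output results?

x − T + W/2 = -16 − (-19) + 4 = 7.
GR = (1 − 1/5) × 7² / 16 = 0.8 × 49 / 16 = 2.45 dB.
Output = -16 − 2.45 = -18.45 dBu.

-18.45 dBu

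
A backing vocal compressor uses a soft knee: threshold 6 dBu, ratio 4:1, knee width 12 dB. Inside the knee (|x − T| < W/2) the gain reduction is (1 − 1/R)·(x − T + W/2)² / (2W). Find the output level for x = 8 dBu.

x − T + W/2 = 8 − 6 + 6 = 8.
GR = (1 − 1/4) × 8² / 24 = 0.75 × 64 / 24 = 2 dB.
Output = 8 − 2 = 6 dBu.

6 dBu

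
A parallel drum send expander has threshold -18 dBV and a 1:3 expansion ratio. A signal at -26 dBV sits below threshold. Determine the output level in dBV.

The input is 8 dB below the -18 dBV threshold.
A 1:3 expander multiplies undershoot by 3: 8 × 3 = 24 dB below threshold.
Output = -18 − 24 = -42 dBV.

-42 dBV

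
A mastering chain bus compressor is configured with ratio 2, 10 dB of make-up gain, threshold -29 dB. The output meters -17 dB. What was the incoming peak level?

Stripping the +10 dB make-up gives -27 dB at the gain stage.
The compressed level sits -27 − (-29) = 2 dB over threshold.
Before 2:1 compression the overshoot was 2 × 2 = 4 dB, so input = -29 + 4 = -25 dB.

-25 dB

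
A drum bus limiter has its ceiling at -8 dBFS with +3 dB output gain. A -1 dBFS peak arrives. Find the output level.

-5 dBFS

At ∞:1, everything above -8 dBFS is held at the ceiling.
Output gain then adds 3 dB: -8 + 3 = -5 dBFS.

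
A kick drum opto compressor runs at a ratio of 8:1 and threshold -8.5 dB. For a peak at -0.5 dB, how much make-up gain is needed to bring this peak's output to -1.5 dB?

6 dB

Overshoot 8 dB → 8/8 = 1 dB after compression, so the compressed level is -8.5 + 1 = -7.5 dB.
Make-up = target − compressed = -1.5 − (-7.5) = 6 dB.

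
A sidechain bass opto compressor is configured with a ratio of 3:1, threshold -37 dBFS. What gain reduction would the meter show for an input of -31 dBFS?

4 dB

The signal is 6 dB above threshold.
After 3:1 compression the overshoot becomes 6/3 = 2 dB.
Gain reduction = 6 − 2 = 4 dB.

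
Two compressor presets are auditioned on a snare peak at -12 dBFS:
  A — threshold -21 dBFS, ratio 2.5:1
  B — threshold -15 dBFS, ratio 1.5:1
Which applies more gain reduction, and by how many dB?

A: GR = 9 − 9/2.5 = 5.4 dB.
B: GR = 3 − 3/1.5 = 1 dB.
Difference: 4.4 dB in favour of A.

A, by 4.4 dB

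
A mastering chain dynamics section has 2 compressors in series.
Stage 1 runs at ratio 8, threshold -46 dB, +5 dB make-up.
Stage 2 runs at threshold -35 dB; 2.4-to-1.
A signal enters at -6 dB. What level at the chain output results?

Stage 1: overshoot 40 dB → 40/8 = 5 dB → -41 dB; +5 dB make-up → -36 dB.
Stage 2: -36 dB is at or below the -35 dB threshold — no compression; output -36 dB.

-36 dB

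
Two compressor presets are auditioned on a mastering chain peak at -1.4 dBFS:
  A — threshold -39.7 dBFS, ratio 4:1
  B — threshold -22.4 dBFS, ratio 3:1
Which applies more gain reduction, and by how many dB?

A, by 14.725 dB

A: GR = 38.3 − 38.3/4 = 28.725 dB.
B: GR = 21 − 21/3 = 14 dB.
Difference: 14.725 dB in favour of A.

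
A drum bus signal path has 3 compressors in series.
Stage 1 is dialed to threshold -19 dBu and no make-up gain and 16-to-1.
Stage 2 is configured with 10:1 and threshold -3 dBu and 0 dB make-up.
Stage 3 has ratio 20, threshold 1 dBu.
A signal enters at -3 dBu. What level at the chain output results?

-18 dBu

Stage 1: -3 dBu is 16 dB over -19 dBu; at 16:1 that becomes 1 dB over, giving -18 dBu.
Stage 2: -18 dBu ≤ -3 dBu, so stage 2 doesn't engage; output -18 dBu.
Stage 3: -18 dBu is at or below the 1 dBu threshold — no compression; output -18 dBu.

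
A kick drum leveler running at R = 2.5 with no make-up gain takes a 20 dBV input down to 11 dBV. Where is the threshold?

5 dBV

Input is 15 dB above T (since output overshoot × R = input overshoot: (11 − T)·2.5 = 20 − T gives T = 5 dBV).
Check: 5 + (20 − 5)/2.5 = 5 + 6 = 11 dBV. ✓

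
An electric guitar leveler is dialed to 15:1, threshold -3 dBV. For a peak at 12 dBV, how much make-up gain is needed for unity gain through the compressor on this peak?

14 dB

The peak compresses to -3 + 15/15 = -2 dBV.
To reach 12 dBV requires 12 − (-2) = 14 dB of make-up.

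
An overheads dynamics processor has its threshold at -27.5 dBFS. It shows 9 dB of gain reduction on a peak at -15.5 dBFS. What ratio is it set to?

Input overshoot = -15.5 − (-27.5) = 12 dB.
Output overshoot = 12 − 9 = 3 dB.
Ratio = input overshoot / output overshoot = 12 / 3 = 4.

4:1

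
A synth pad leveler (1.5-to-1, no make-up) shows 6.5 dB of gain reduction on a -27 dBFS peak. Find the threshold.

Input is 19.5 dB above T (since output overshoot × R = input overshoot: (-33.5 − T)·1.5 = -27 − T gives T = -46.5 dBFS).
Check: -46.5 + (-27 − (-46.5))/1.5 = -46.5 + 13 = -33.5 dBFS. ✓

-46.5 dBFS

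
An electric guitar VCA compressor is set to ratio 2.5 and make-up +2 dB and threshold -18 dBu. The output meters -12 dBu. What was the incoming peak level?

-8 dBu

Stripping the +2 dB make-up gives -14 dBu at the gain stage.
The compressed level sits -14 − (-18) = 4 dB over threshold.
Input overshoot = R × output overshoot = 10 dB → input = -18 + 10 = -8 dBu.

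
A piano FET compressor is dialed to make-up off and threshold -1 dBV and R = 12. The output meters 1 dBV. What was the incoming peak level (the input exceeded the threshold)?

That's 2 dB above the -1 dBV threshold.
Input overshoot = R × output overshoot = 24 dB → input = -1 + 24 = 23 dBV.

23 dBV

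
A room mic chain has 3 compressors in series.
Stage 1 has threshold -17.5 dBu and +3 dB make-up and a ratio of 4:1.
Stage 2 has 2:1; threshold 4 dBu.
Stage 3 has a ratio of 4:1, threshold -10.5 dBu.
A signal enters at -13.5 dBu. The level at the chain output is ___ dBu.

Stage 1: overshoot 4 dB → 4/4 = 1 dB → -16.5 dBu; +3 dB make-up → -13.5 dBu.
Stage 2: below threshold (-13.5 ≤ 4); passes unchanged; output -13.5 dBu.
Stage 3: -13.5 dBu ≤ -10.5 dBu, so stage 3 doesn't engage; output -13.5 dBu.

-13.5 dBu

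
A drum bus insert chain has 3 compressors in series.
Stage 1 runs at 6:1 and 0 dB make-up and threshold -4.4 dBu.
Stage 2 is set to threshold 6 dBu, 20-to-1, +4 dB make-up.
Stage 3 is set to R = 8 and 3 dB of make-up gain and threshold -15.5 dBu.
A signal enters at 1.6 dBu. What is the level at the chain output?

-10.4875 dBu

Stage 1: 6 dB above -4.4 dBu, reduced 6:1 to 1 dB above → -3.4 dBu.
Stage 2: -3.4 dBu ≤ 6 dBu, so stage 2 doesn't engage; make-up brings it to 0.6 dBu.
Stage 3: overshoot 16.1 dB → 16.1/8 = 2.0125 dB → -13.4875 dBu; +3 dB make-up → -10.4875 dBu.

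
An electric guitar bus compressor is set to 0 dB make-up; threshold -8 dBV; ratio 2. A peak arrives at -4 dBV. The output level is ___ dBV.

-6 dBV

-4 dBV sits 4 dB over threshold.
At 2:1 the overshoot is divided by 2, leaving 2 dB above threshold.
Output = -8 + 2 = -6 dBV.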